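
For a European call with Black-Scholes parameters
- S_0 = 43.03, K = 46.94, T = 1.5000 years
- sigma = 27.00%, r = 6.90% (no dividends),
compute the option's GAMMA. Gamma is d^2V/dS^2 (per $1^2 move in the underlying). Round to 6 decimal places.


Answer: Gamma = 0.027394

Derivation:
d1 = 0.2153202984; d2 = -0.1153608168
phi(d1) = 0.3898006016; exp(-qT) = 1.0000000000; exp(-rT) = 0.9016760227
Gamma = exp(-qT) * phi(d1) / (S * sigma * sqrt(T)) = 1.0000000000 * 0.3898006016 / (43.0300 * 0.2700 * 1.2247448714) = 0.027394


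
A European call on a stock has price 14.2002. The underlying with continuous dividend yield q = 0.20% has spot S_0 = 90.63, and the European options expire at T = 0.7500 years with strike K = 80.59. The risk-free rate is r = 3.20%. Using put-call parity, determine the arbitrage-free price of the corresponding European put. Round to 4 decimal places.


Answer: Put price = 2.3849

Derivation:
Put-call parity: C - P = S_0 * exp(-qT) - K * exp(-rT).
S_0 * exp(-qT) = 90.6300 * 0.99850112 = 90.49415691
K * exp(-rT) = 80.5900 * 0.97628571 = 78.67886535
P = C - S*exp(-qT) + K*exp(-rT)
P = 14.2002 - 90.49415691 + 78.67886535 = 2.3849


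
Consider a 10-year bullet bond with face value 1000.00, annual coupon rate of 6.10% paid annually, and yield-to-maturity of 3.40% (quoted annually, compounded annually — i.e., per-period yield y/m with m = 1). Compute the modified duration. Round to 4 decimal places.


Coupon per period c = face * coupon_rate / m = 61.000000
Periods per year m = 1; per-period yield y/m = 0.034000
Number of cashflows N = 10
Cashflows (t years, CF_t, discount factor 1/(1+y/m)^(m*t), PV):
  t = 1.0000: CF_t = 61.000000, DF = 0.967118, PV = 58.994197
  t = 2.0000: CF_t = 61.000000, DF = 0.935317, PV = 57.054349
  t = 3.0000: CF_t = 61.000000, DF = 0.904562, PV = 55.178288
  t = 4.0000: CF_t = 61.000000, DF = 0.874818, PV = 53.363915
  t = 5.0000: CF_t = 61.000000, DF = 0.846052, PV = 51.609202
  t = 6.0000: CF_t = 61.000000, DF = 0.818233, PV = 49.912187
  t = 7.0000: CF_t = 61.000000, DF = 0.791327, PV = 48.270974
  t = 8.0000: CF_t = 61.000000, DF = 0.765307, PV = 46.683727
  t = 9.0000: CF_t = 61.000000, DF = 0.740142, PV = 45.148673
  t = 10.0000: CF_t = 1061.000000, DF = 0.715805, PV = 759.468903
Price P = sum_t PV_t = 1225.684416
First compute Macaulay numerator sum_t t * PV_t:
  t * PV_t at t = 1.0000: 58.994197
  t * PV_t at t = 2.0000: 114.108699
  t * PV_t at t = 3.0000: 165.534863
  t * PV_t at t = 4.0000: 213.455658
  t * PV_t at t = 5.0000: 258.046008
  t * PV_t at t = 6.0000: 299.473124
  t * PV_t at t = 7.0000: 337.896819
  t * PV_t at t = 8.0000: 373.469820
  t * PV_t at t = 9.0000: 406.338053
  t * PV_t at t = 10.0000: 7594.689035
Macaulay duration D = 9822.006276 / 1225.684416 = 8.013487
Modified duration = D / (1 + y/m) = 8.013487 / (1 + 0.034000) = 7.749988

Answer: Modified duration = 7.7500


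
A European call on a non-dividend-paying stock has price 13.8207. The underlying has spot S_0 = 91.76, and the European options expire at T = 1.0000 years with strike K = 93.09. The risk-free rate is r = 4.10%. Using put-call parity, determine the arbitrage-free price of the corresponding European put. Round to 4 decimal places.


Put-call parity: C - P = S_0 * exp(-qT) - K * exp(-rT).
S_0 * exp(-qT) = 91.7600 * 1.00000000 = 91.76000000
K * exp(-rT) = 93.0900 * 0.95982913 = 89.35049371
P = C - S*exp(-qT) + K*exp(-rT)
P = 13.8207 - 91.76000000 + 89.35049371 = 11.4112

Answer: Put price = 11.4112


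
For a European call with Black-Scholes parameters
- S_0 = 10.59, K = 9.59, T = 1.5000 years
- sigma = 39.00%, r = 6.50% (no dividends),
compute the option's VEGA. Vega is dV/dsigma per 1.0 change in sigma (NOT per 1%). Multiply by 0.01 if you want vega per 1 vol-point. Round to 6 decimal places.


d1 = 0.6506101654; d2 = 0.1729596656
phi(d1) = 0.3228442317; exp(-qT) = 1.0000000000; exp(-rT) = 0.9071023416
Vega = S * exp(-qT) * phi(d1) * sqrt(T) = 10.5900 * 1.0000000000 * 0.3228442317 * 1.2247448714 = 4.187305

Answer: Vega = 4.187305


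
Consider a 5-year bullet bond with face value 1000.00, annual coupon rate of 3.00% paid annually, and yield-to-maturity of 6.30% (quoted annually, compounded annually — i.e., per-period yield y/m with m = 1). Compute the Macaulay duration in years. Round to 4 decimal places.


Coupon per period c = face * coupon_rate / m = 30.000000
Periods per year m = 1; per-period yield y/m = 0.063000
Number of cashflows N = 5
Cashflows (t years, CF_t, discount factor 1/(1+y/m)^(m*t), PV):
  t = 1.0000: CF_t = 30.000000, DF = 0.940734, PV = 28.222013
  t = 2.0000: CF_t = 30.000000, DF = 0.884980, PV = 26.549401
  t = 3.0000: CF_t = 30.000000, DF = 0.832531, PV = 24.975918
  t = 4.0000: CF_t = 30.000000, DF = 0.783190, PV = 23.495690
  t = 5.0000: CF_t = 1030.000000, DF = 0.736773, PV = 758.876147
Price P = sum_t PV_t = 862.119168
Macaulay numerator sum_t t * PV_t:
  t * PV_t at t = 1.0000: 28.222013
  t * PV_t at t = 2.0000: 53.098802
  t * PV_t at t = 3.0000: 74.927754
  t * PV_t at t = 4.0000: 93.982759
  t * PV_t at t = 5.0000: 3794.380733
Macaulay duration D = (sum_t t * PV_t) / P = 4044.612061 / 862.119168 = 4.691477

Answer: Macaulay duration = 4.6915 years


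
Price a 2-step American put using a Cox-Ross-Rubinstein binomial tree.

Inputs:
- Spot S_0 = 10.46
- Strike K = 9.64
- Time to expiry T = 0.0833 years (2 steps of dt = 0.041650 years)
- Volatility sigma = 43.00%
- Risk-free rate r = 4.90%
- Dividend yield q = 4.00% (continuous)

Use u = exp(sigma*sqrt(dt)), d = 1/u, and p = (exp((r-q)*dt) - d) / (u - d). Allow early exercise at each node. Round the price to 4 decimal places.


dt = T/N = 0.041650
u = exp(sigma*sqrt(dt)) = 1.091722; d = 1/u = 0.915985
p = (exp((r-q)*dt) - d) / (u - d) = 0.480209
Discount per step: exp(-r*dt) = 0.997961
Stock lattice S(k, i) with i counting down-moves:
  k=0: S(0,0) = 10.4600
  k=1: S(1,0) = 11.4194; S(1,1) = 9.5812
  k=2: S(2,0) = 12.4668; S(2,1) = 10.4600; S(2,2) = 8.7762
Terminal payoffs V(N, i) = max(K - S_T, 0):
  V(2,0) = 0.000000; V(2,1) = 0.000000; V(2,2) = 0.863771
Backward induction: V(k, i) = exp(-r*dt) * [p * V(k+1, i) + (1-p) * V(k+1, i+1)]; then take max(V_cont, immediate exercise) for American.
  V(1,0) = exp(-r*dt) * [p*0.000000 + (1-p)*0.000000] = 0.000000; exercise = 0.000000; V(1,0) = max -> 0.000000
  V(1,1) = exp(-r*dt) * [p*0.000000 + (1-p)*0.863771] = 0.448065; exercise = 0.058802; V(1,1) = max -> 0.448065
  V(0,0) = exp(-r*dt) * [p*0.000000 + (1-p)*0.448065] = 0.232426; exercise = 0.000000; V(0,0) = max -> 0.232426

Answer: Price = V(0,0) = 0.2324


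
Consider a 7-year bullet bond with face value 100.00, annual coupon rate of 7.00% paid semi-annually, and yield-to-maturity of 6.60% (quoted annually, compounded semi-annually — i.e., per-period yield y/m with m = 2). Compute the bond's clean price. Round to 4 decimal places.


Answer: Price = 102.2137

Derivation:
Coupon per period c = face * coupon_rate / m = 3.500000
Periods per year m = 2; per-period yield y/m = 0.033000
Number of cashflows N = 14
Cashflows (t years, CF_t, discount factor 1/(1+y/m)^(m*t), PV):
  t = 0.5000: CF_t = 3.500000, DF = 0.968054, PV = 3.388190
  t = 1.0000: CF_t = 3.500000, DF = 0.937129, PV = 3.279951
  t = 1.5000: CF_t = 3.500000, DF = 0.907192, PV = 3.175171
  t = 2.0000: CF_t = 3.500000, DF = 0.878211, PV = 3.073737
  t = 2.5000: CF_t = 3.500000, DF = 0.850156, PV = 2.975544
  t = 3.0000: CF_t = 3.500000, DF = 0.822997, PV = 2.880488
  t = 3.5000: CF_t = 3.500000, DF = 0.796705, PV = 2.788469
  t = 4.0000: CF_t = 3.500000, DF = 0.771254, PV = 2.699389
  t = 4.5000: CF_t = 3.500000, DF = 0.746616, PV = 2.613155
  t = 5.0000: CF_t = 3.500000, DF = 0.722764, PV = 2.529676
  t = 5.5000: CF_t = 3.500000, DF = 0.699675, PV = 2.448863
  t = 6.0000: CF_t = 3.500000, DF = 0.677323, PV = 2.370632
  t = 6.5000: CF_t = 3.500000, DF = 0.655686, PV = 2.294901
  t = 7.0000: CF_t = 103.500000, DF = 0.634739, PV = 65.695534
Price P = sum_t PV_t = 102.213700


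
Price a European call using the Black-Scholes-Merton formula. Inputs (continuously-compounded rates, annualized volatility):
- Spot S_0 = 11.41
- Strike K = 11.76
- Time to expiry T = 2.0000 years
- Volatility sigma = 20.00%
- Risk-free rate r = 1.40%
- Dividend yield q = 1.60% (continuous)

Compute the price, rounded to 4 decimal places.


d1 = (ln(S/K) + (r - q + 0.5*sigma^2) * T) / (sigma * sqrt(T)) = 0.02045738
d2 = d1 - sigma * sqrt(T) = -0.26238533
exp(-rT) = 0.97238837; exp(-qT) = 0.96850658
C = S_0 * exp(-qT) * N(d1) - K * exp(-rT) * N(d2)
N(d1) = 0.50816075; N(d2) = 0.39651219
C = 11.4100 * 0.96850658 * 0.50816075 - 11.7600 * 0.97238837 * 0.39651219 = 1.0813

Answer: Price = 1.0813


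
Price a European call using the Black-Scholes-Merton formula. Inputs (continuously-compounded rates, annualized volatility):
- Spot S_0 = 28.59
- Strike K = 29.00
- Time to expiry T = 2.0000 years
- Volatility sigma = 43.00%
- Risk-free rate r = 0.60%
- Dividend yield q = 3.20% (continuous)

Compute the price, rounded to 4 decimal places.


Answer: Price = 5.7463

Derivation:
d1 = (ln(S/K) + (r - q + 0.5*sigma^2) * T) / (sigma * sqrt(T)) = 0.19513052
d2 = d1 - sigma * sqrt(T) = -0.41298131
exp(-rT) = 0.98807171; exp(-qT) = 0.93800500
C = S_0 * exp(-qT) * N(d1) - K * exp(-rT) * N(d2)
N(d1) = 0.57735461; N(d2) = 0.33981015
C = 28.5900 * 0.93800500 * 0.57735461 - 29.0000 * 0.98807171 * 0.33981015 = 5.7463


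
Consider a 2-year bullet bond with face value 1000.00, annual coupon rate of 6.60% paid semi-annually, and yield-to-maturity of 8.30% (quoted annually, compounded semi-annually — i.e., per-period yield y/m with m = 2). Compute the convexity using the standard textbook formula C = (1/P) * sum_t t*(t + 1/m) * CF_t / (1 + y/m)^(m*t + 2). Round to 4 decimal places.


Answer: Convexity = 4.3170

Derivation:
Coupon per period c = face * coupon_rate / m = 33.000000
Periods per year m = 2; per-period yield y/m = 0.041500
Number of cashflows N = 4
Cashflows (t years, CF_t, discount factor 1/(1+y/m)^(m*t), PV):
  t = 0.5000: CF_t = 33.000000, DF = 0.960154, PV = 31.685070
  t = 1.0000: CF_t = 33.000000, DF = 0.921895, PV = 30.422534
  t = 1.5000: CF_t = 33.000000, DF = 0.885161, PV = 29.210307
  t = 2.0000: CF_t = 1033.000000, DF = 0.849890, PV = 877.936741
Price P = sum_t PV_t = 969.254652
Convexity numerator sum_t t*(t + 1/m) * CF_t / (1+y/m)^(m*t + 2):
  t = 0.5000: term = 14.605153
  t = 1.0000: term = 42.069573
  t = 1.5000: term = 80.786506
  t = 2.0000: term = 4046.827384
Convexity = (1/P) * sum = 4184.288616 / 969.254652 = 4.317017


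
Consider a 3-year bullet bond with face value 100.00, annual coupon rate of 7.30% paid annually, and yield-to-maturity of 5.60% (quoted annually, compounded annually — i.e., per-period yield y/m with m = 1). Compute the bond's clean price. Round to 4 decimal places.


Coupon per period c = face * coupon_rate / m = 7.300000
Periods per year m = 1; per-period yield y/m = 0.056000
Number of cashflows N = 3
Cashflows (t years, CF_t, discount factor 1/(1+y/m)^(m*t), PV):
  t = 1.0000: CF_t = 7.300000, DF = 0.946970, PV = 6.912879
  t = 2.0000: CF_t = 7.300000, DF = 0.896752, PV = 6.546287
  t = 3.0000: CF_t = 107.300000, DF = 0.849197, PV = 91.118795
Price P = sum_t PV_t = 104.577960

Answer: Price = 104.5780


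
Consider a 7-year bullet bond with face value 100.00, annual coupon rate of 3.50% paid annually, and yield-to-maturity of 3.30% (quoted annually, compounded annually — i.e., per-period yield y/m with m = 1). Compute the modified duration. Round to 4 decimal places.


Coupon per period c = face * coupon_rate / m = 3.500000
Periods per year m = 1; per-period yield y/m = 0.033000
Number of cashflows N = 7
Cashflows (t years, CF_t, discount factor 1/(1+y/m)^(m*t), PV):
  t = 1.0000: CF_t = 3.500000, DF = 0.968054, PV = 3.388190
  t = 2.0000: CF_t = 3.500000, DF = 0.937129, PV = 3.279951
  t = 3.0000: CF_t = 3.500000, DF = 0.907192, PV = 3.175171
  t = 4.0000: CF_t = 3.500000, DF = 0.878211, PV = 3.073737
  t = 5.0000: CF_t = 3.500000, DF = 0.850156, PV = 2.975544
  t = 6.0000: CF_t = 3.500000, DF = 0.822997, PV = 2.880488
  t = 7.0000: CF_t = 103.500000, DF = 0.796705, PV = 82.459007
Price P = sum_t PV_t = 101.232089
First compute Macaulay numerator sum_t t * PV_t:
  t * PV_t at t = 1.0000: 3.388190
  t * PV_t at t = 2.0000: 6.559903
  t * PV_t at t = 3.0000: 9.525512
  t * PV_t at t = 4.0000: 12.294950
  t * PV_t at t = 5.0000: 14.877722
  t * PV_t at t = 6.0000: 17.282930
  t * PV_t at t = 7.0000: 577.213047
Macaulay duration D = 641.142253 / 101.232089 = 6.333390
Modified duration = D / (1 + y/m) = 6.333390 / (1 + 0.033000) = 6.131064

Answer: Modified duration = 6.1311


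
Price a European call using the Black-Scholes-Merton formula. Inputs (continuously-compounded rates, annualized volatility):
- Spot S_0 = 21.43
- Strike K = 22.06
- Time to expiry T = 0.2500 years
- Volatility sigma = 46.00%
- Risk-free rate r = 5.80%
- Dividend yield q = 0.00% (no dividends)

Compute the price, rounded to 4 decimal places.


d1 = (ln(S/K) + (r - q + 0.5*sigma^2) * T) / (sigma * sqrt(T)) = 0.05206868
d2 = d1 - sigma * sqrt(T) = -0.17793132
exp(-rT) = 0.98560462; exp(-qT) = 1.00000000
C = S_0 * exp(-qT) * N(d1) - K * exp(-rT) * N(d2)
N(d1) = 0.52076301; N(d2) = 0.42938846
C = 21.4300 * 1.00000000 * 0.52076301 - 22.0600 * 0.98560462 * 0.42938846 = 1.8240

Answer: Price = 1.8240


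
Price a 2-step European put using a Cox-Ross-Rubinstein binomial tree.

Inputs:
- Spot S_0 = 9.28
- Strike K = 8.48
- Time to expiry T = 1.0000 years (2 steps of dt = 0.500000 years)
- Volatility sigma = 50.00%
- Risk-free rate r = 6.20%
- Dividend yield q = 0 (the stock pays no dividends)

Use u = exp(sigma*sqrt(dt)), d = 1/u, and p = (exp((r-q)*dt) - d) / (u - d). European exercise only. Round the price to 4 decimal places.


dt = T/N = 0.500000
u = exp(sigma*sqrt(dt)) = 1.424119; d = 1/u = 0.702189
p = (exp((r-q)*dt) - d) / (u - d) = 0.456134
Discount per step: exp(-r*dt) = 0.969476
Stock lattice S(k, i) with i counting down-moves:
  k=0: S(0,0) = 9.2800
  k=1: S(1,0) = 13.2158; S(1,1) = 6.5163
  k=2: S(2,0) = 18.8209; S(2,1) = 9.2800; S(2,2) = 4.5757
Terminal payoffs V(N, i) = max(K - S_T, 0):
  V(2,0) = 0.000000; V(2,1) = 0.000000; V(2,2) = 3.904323
Backward induction: V(k, i) = exp(-r*dt) * [p * V(k+1, i) + (1-p) * V(k+1, i+1)].
  V(1,0) = exp(-r*dt) * [p*0.000000 + (1-p)*0.000000] = 0.000000
  V(1,1) = exp(-r*dt) * [p*0.000000 + (1-p)*3.904323] = 2.058612
  V(0,0) = exp(-r*dt) * [p*0.000000 + (1-p)*2.058612] = 1.085434

Answer: Price = V(0,0) = 1.0854


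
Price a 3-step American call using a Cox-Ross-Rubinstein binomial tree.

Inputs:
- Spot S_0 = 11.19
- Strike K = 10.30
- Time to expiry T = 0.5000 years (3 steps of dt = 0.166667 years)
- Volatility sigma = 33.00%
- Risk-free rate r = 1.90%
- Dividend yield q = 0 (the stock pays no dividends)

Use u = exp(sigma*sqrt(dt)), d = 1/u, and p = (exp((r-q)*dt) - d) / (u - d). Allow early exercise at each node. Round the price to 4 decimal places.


dt = T/N = 0.166667
u = exp(sigma*sqrt(dt)) = 1.144219; d = 1/u = 0.873959
p = (exp((r-q)*dt) - d) / (u - d) = 0.478106
Discount per step: exp(-r*dt) = 0.996838
Stock lattice S(k, i) with i counting down-moves:
  k=0: S(0,0) = 11.1900
  k=1: S(1,0) = 12.8038; S(1,1) = 9.7796
  k=2: S(2,0) = 14.6504; S(2,1) = 11.1900; S(2,2) = 8.5470
  k=3: S(3,0) = 16.7632; S(3,1) = 12.8038; S(3,2) = 9.7796; S(3,3) = 7.4697
Terminal payoffs V(N, i) = max(S_T - K, 0):
  V(3,0) = 6.463205; V(3,1) = 2.503806; V(3,2) = 0.000000; V(3,3) = 0.000000
Backward induction: V(k, i) = exp(-r*dt) * [p * V(k+1, i) + (1-p) * V(k+1, i+1)]; then take max(V_cont, immediate exercise) for American.
  V(2,0) = exp(-r*dt) * [p*6.463205 + (1-p)*2.503806] = 4.382918; exercise = 4.350352; V(2,0) = max -> 4.382918
  V(2,1) = exp(-r*dt) * [p*2.503806 + (1-p)*0.000000] = 1.193300; exercise = 0.890000; V(2,1) = max -> 1.193300
  V(2,2) = exp(-r*dt) * [p*0.000000 + (1-p)*0.000000] = 0.000000; exercise = 0.000000; V(2,2) = max -> 0.000000
  V(1,0) = exp(-r*dt) * [p*4.382918 + (1-p)*1.193300] = 2.709681; exercise = 2.503806; V(1,0) = max -> 2.709681
  V(1,1) = exp(-r*dt) * [p*1.193300 + (1-p)*0.000000] = 0.568720; exercise = 0.000000; V(1,1) = max -> 0.568720
  V(0,0) = exp(-r*dt) * [p*2.709681 + (1-p)*0.568720] = 1.587292; exercise = 0.890000; V(0,0) = max -> 1.587292

Answer: Price = V(0,0) = 1.5873


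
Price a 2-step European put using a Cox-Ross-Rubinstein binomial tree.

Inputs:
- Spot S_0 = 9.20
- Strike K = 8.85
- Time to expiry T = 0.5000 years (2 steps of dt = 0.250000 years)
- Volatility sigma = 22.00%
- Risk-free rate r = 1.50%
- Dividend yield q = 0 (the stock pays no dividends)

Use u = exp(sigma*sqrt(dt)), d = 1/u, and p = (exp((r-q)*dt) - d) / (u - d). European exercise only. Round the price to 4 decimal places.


dt = T/N = 0.250000
u = exp(sigma*sqrt(dt)) = 1.116278; d = 1/u = 0.895834
p = (exp((r-q)*dt) - d) / (u - d) = 0.489571
Discount per step: exp(-r*dt) = 0.996257
Stock lattice S(k, i) with i counting down-moves:
  k=0: S(0,0) = 9.2000
  k=1: S(1,0) = 10.2698; S(1,1) = 8.2417
  k=2: S(2,0) = 11.4639; S(2,1) = 9.2000; S(2,2) = 7.3832
Terminal payoffs V(N, i) = max(K - S_T, 0):
  V(2,0) = 0.000000; V(2,1) = 0.000000; V(2,2) = 1.466827
Backward induction: V(k, i) = exp(-r*dt) * [p * V(k+1, i) + (1-p) * V(k+1, i+1)].
  V(1,0) = exp(-r*dt) * [p*0.000000 + (1-p)*0.000000] = 0.000000
  V(1,1) = exp(-r*dt) * [p*0.000000 + (1-p)*1.466827] = 0.745909
  V(0,0) = exp(-r*dt) * [p*0.000000 + (1-p)*0.745909] = 0.379309

Answer: Price = V(0,0) = 0.3793


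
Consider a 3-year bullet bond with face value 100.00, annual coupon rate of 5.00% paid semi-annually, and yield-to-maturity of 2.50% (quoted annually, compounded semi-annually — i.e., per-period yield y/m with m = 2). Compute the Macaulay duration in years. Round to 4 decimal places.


Answer: Macaulay duration = 2.8300 years

Derivation:
Coupon per period c = face * coupon_rate / m = 2.500000
Periods per year m = 2; per-period yield y/m = 0.012500
Number of cashflows N = 6
Cashflows (t years, CF_t, discount factor 1/(1+y/m)^(m*t), PV):
  t = 0.5000: CF_t = 2.500000, DF = 0.987654, PV = 2.469136
  t = 1.0000: CF_t = 2.500000, DF = 0.975461, PV = 2.438653
  t = 1.5000: CF_t = 2.500000, DF = 0.963418, PV = 2.408546
  t = 2.0000: CF_t = 2.500000, DF = 0.951524, PV = 2.378811
  t = 2.5000: CF_t = 2.500000, DF = 0.939777, PV = 2.349443
  t = 3.0000: CF_t = 102.500000, DF = 0.928175, PV = 95.137925
Price P = sum_t PV_t = 107.182512
Macaulay numerator sum_t t * PV_t:
  t * PV_t at t = 0.5000: 1.234568
  t * PV_t at t = 1.0000: 2.438653
  t * PV_t at t = 1.5000: 3.612819
  t * PV_t at t = 2.0000: 4.757621
  t * PV_t at t = 2.5000: 5.873607
  t * PV_t at t = 3.0000: 285.413774
Macaulay duration D = (sum_t t * PV_t) / P = 303.331042 / 107.182512 = 2.830042


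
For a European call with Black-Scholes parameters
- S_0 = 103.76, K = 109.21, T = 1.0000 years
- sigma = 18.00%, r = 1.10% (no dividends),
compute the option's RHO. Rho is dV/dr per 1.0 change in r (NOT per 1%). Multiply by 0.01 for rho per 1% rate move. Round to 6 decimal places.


Answer: Rho = 40.725041

Derivation:
d1 = -0.1332894122; d2 = -0.3132894122
phi(d1) = 0.3954141561; exp(-qT) = 1.0000000000; exp(-rT) = 0.9890602788
N(d2) = 0.3770303967
Rho = K*T*exp(-rT)*N(d2) = 109.2100 * 1.0000 * 0.9890602788 * 0.3770303967 = 40.725041


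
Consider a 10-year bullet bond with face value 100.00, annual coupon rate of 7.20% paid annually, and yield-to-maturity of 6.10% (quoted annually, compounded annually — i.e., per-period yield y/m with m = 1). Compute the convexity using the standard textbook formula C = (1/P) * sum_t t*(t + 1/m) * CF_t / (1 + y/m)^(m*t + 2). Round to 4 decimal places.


Answer: Convexity = 66.6116

Derivation:
Coupon per period c = face * coupon_rate / m = 7.200000
Periods per year m = 1; per-period yield y/m = 0.061000
Number of cashflows N = 10
Cashflows (t years, CF_t, discount factor 1/(1+y/m)^(m*t), PV):
  t = 1.0000: CF_t = 7.200000, DF = 0.942507, PV = 6.786051
  t = 2.0000: CF_t = 7.200000, DF = 0.888320, PV = 6.395901
  t = 3.0000: CF_t = 7.200000, DF = 0.837247, PV = 6.028182
  t = 4.0000: CF_t = 7.200000, DF = 0.789112, PV = 5.681604
  t = 5.0000: CF_t = 7.200000, DF = 0.743743, PV = 5.354952
  t = 6.0000: CF_t = 7.200000, DF = 0.700983, PV = 5.047080
  t = 7.0000: CF_t = 7.200000, DF = 0.660682, PV = 4.756909
  t = 8.0000: CF_t = 7.200000, DF = 0.622697, PV = 4.483420
  t = 9.0000: CF_t = 7.200000, DF = 0.586897, PV = 4.225655
  t = 10.0000: CF_t = 107.200000, DF = 0.553154, PV = 59.298123
Price P = sum_t PV_t = 108.057876
Convexity numerator sum_t t*(t + 1/m) * CF_t / (1+y/m)^(m*t + 2):
  t = 1.0000: term = 12.056364
  t = 2.0000: term = 34.089624
  t = 3.0000: term = 64.259423
  t = 4.0000: term = 100.941601
  t = 5.0000: term = 142.707259
  t = 6.0000: term = 188.303640
  t = 7.0000: term = 236.636683
  t = 8.0000: term = 286.755102
  t = 9.0000: term = 337.835888
  t = 10.0000: term = 5794.325171
Convexity = (1/P) * sum = 7197.910755 / 108.057876 = 66.611625


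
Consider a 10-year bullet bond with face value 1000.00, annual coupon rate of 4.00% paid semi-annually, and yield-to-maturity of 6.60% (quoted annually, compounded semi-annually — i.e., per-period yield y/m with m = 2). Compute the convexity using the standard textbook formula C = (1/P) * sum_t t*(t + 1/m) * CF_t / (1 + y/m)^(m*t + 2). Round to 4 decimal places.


Answer: Convexity = 74.2472

Derivation:
Coupon per period c = face * coupon_rate / m = 20.000000
Periods per year m = 2; per-period yield y/m = 0.033000
Number of cashflows N = 20
Cashflows (t years, CF_t, discount factor 1/(1+y/m)^(m*t), PV):
  t = 0.5000: CF_t = 20.000000, DF = 0.968054, PV = 19.361084
  t = 1.0000: CF_t = 20.000000, DF = 0.937129, PV = 18.742579
  t = 1.5000: CF_t = 20.000000, DF = 0.907192, PV = 18.143833
  t = 2.0000: CF_t = 20.000000, DF = 0.878211, PV = 17.564214
  t = 2.5000: CF_t = 20.000000, DF = 0.850156, PV = 17.003111
  t = 3.0000: CF_t = 20.000000, DF = 0.822997, PV = 16.459933
  t = 3.5000: CF_t = 20.000000, DF = 0.796705, PV = 15.934108
  t = 4.0000: CF_t = 20.000000, DF = 0.771254, PV = 15.425080
  t = 4.5000: CF_t = 20.000000, DF = 0.746616, PV = 14.932314
  t = 5.0000: CF_t = 20.000000, DF = 0.722764, PV = 14.455289
  t = 5.5000: CF_t = 20.000000, DF = 0.699675, PV = 13.993503
  t = 6.0000: CF_t = 20.000000, DF = 0.677323, PV = 13.546470
  t = 6.5000: CF_t = 20.000000, DF = 0.655686, PV = 13.113717
  t = 7.0000: CF_t = 20.000000, DF = 0.634739, PV = 12.694789
  t = 7.5000: CF_t = 20.000000, DF = 0.614462, PV = 12.289244
  t = 8.0000: CF_t = 20.000000, DF = 0.594833, PV = 11.896655
  t = 8.5000: CF_t = 20.000000, DF = 0.575830, PV = 11.516607
  t = 9.0000: CF_t = 20.000000, DF = 0.557435, PV = 11.148699
  t = 9.5000: CF_t = 20.000000, DF = 0.539627, PV = 10.792545
  t = 10.0000: CF_t = 1020.000000, DF = 0.522388, PV = 532.836223
Price P = sum_t PV_t = 811.849997
Convexity numerator sum_t t*(t + 1/m) * CF_t / (1+y/m)^(m*t + 2):
  t = 0.5000: term = 9.071916
  t = 1.0000: term = 26.346320
  t = 1.5000: term = 51.009333
  t = 2.0000: term = 82.299666
  t = 2.5000: term = 119.505807
  t = 3.0000: term = 161.963339
  t = 3.5000: term = 209.052390
  t = 4.0000: term = 260.195203
  t = 4.5000: term = 314.853827
  t = 5.0000: term = 372.527923
  t = 5.5000: term = 432.752670
  t = 6.0000: term = 495.096780
  t = 6.5000: term = 559.160609
  t = 7.0000: term = 624.574365
  t = 7.5000: term = 690.996393
  t = 8.0000: term = 758.111564
  t = 8.5000: term = 825.629728
  t = 9.0000: term = 893.284257
  t = 9.5000: term = 960.830651
  t = 10.0000: term = 52430.306603
Convexity = (1/P) * sum = 60277.569344 / 811.849997 = 74.247176


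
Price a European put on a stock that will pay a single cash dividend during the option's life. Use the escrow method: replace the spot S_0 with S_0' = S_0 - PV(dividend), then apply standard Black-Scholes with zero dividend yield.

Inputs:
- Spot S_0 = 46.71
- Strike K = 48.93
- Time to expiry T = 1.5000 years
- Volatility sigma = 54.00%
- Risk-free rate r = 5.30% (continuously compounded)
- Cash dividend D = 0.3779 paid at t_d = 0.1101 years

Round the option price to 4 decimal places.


PV(D) = D * exp(-r * t_d) = 0.3779 * 0.99418169 = 0.37570126
S_0' = S_0 - PV(D) = 46.7100 - 0.37570126 = 46.33429874
d1 = (ln(S_0'/K) + (r + sigma^2/2)*T) / (sigma*sqrt(T)) = 0.36846945
d2 = d1 - sigma*sqrt(T) = -0.29289278
exp(-rT) = 0.92357802
N(-d1) = 0.35626161; N(-d2) = 0.61519795
P = K * exp(-rT) * N(-d2) - S_0' * N(-d1) = 48.9300 * 0.92357802 * 0.61519795 - 46.33429874 * 0.35626161 = 11.2941

Answer: Price = 11.2941


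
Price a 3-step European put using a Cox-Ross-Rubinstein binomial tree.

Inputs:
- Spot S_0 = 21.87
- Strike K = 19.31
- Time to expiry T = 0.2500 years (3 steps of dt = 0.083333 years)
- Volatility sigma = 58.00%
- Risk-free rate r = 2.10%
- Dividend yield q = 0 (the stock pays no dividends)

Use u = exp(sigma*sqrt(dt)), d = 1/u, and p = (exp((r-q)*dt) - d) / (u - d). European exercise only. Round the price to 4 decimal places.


dt = T/N = 0.083333
u = exp(sigma*sqrt(dt)) = 1.182264; d = 1/u = 0.845834
p = (exp((r-q)*dt) - d) / (u - d) = 0.463446
Discount per step: exp(-r*dt) = 0.998252
Stock lattice S(k, i) with i counting down-moves:
  k=0: S(0,0) = 21.8700
  k=1: S(1,0) = 25.8561; S(1,1) = 18.4984
  k=2: S(2,0) = 30.5688; S(2,1) = 21.8700; S(2,2) = 15.6466
  k=3: S(3,0) = 36.1404; S(3,1) = 25.8561; S(3,2) = 18.4984; S(3,3) = 13.2344
Terminal payoffs V(N, i) = max(K - S_T, 0):
  V(3,0) = 0.000000; V(3,1) = 0.000000; V(3,2) = 0.811600; V(3,3) = 6.075579
Backward induction: V(k, i) = exp(-r*dt) * [p * V(k+1, i) + (1-p) * V(k+1, i+1)].
  V(2,0) = exp(-r*dt) * [p*0.000000 + (1-p)*0.000000] = 0.000000
  V(2,1) = exp(-r*dt) * [p*0.000000 + (1-p)*0.811600] = 0.434706
  V(2,2) = exp(-r*dt) * [p*0.811600 + (1-p)*6.075579] = 3.629652
  V(1,0) = exp(-r*dt) * [p*0.000000 + (1-p)*0.434706] = 0.232835
  V(1,1) = exp(-r*dt) * [p*0.434706 + (1-p)*3.629652] = 2.145210
  V(0,0) = exp(-r*dt) * [p*0.232835 + (1-p)*2.145210] = 1.256727

Answer: Price = V(0,0) = 1.2567


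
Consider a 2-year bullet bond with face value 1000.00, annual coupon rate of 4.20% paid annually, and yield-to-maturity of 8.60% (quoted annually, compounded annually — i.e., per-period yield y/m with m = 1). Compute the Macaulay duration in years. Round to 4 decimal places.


Answer: Macaulay duration = 1.9581 years

Derivation:
Coupon per period c = face * coupon_rate / m = 42.000000
Periods per year m = 1; per-period yield y/m = 0.086000
Number of cashflows N = 2
Cashflows (t years, CF_t, discount factor 1/(1+y/m)^(m*t), PV):
  t = 1.0000: CF_t = 42.000000, DF = 0.920810, PV = 38.674033
  t = 2.0000: CF_t = 1042.000000, DF = 0.847892, PV = 883.503081
Price P = sum_t PV_t = 922.177114
Macaulay numerator sum_t t * PV_t:
  t * PV_t at t = 1.0000: 38.674033
  t * PV_t at t = 2.0000: 1767.006162
Macaulay duration D = (sum_t t * PV_t) / P = 1805.680196 / 922.177114 = 1.958062


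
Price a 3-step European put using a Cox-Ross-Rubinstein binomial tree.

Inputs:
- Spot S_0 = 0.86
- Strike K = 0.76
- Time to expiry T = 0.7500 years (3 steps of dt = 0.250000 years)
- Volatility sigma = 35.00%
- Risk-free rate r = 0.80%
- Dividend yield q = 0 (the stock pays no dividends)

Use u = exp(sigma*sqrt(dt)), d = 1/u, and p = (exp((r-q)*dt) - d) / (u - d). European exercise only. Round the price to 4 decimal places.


dt = T/N = 0.250000
u = exp(sigma*sqrt(dt)) = 1.191246; d = 1/u = 0.839457
p = (exp((r-q)*dt) - d) / (u - d) = 0.462052
Discount per step: exp(-r*dt) = 0.998002
Stock lattice S(k, i) with i counting down-moves:
  k=0: S(0,0) = 0.8600
  k=1: S(1,0) = 1.0245; S(1,1) = 0.7219
  k=2: S(2,0) = 1.2204; S(2,1) = 0.8600; S(2,2) = 0.6060
  k=3: S(3,0) = 1.4538; S(3,1) = 1.0245; S(3,2) = 0.7219; S(3,3) = 0.5087
Terminal payoffs V(N, i) = max(K - S_T, 0):
  V(3,0) = 0.000000; V(3,1) = 0.000000; V(3,2) = 0.038067; V(3,3) = 0.251262
Backward induction: V(k, i) = exp(-r*dt) * [p * V(k+1, i) + (1-p) * V(k+1, i+1)].
  V(2,0) = exp(-r*dt) * [p*0.000000 + (1-p)*0.000000] = 0.000000
  V(2,1) = exp(-r*dt) * [p*0.000000 + (1-p)*0.038067] = 0.020437
  V(2,2) = exp(-r*dt) * [p*0.038067 + (1-p)*0.251262] = 0.152450
  V(1,0) = exp(-r*dt) * [p*0.000000 + (1-p)*0.020437] = 0.010972
  V(1,1) = exp(-r*dt) * [p*0.020437 + (1-p)*0.152450] = 0.091270
  V(0,0) = exp(-r*dt) * [p*0.010972 + (1-p)*0.091270] = 0.054060

Answer: Price = V(0,0) = 0.0541


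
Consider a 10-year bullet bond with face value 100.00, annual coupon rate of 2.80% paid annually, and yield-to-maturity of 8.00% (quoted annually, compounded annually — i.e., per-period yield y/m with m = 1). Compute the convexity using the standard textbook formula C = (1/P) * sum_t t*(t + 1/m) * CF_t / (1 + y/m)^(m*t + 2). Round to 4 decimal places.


Coupon per period c = face * coupon_rate / m = 2.800000
Periods per year m = 1; per-period yield y/m = 0.080000
Number of cashflows N = 10
Cashflows (t years, CF_t, discount factor 1/(1+y/m)^(m*t), PV):
  t = 1.0000: CF_t = 2.800000, DF = 0.925926, PV = 2.592593
  t = 2.0000: CF_t = 2.800000, DF = 0.857339, PV = 2.400549
  t = 3.0000: CF_t = 2.800000, DF = 0.793832, PV = 2.222730
  t = 4.0000: CF_t = 2.800000, DF = 0.735030, PV = 2.058084
  t = 5.0000: CF_t = 2.800000, DF = 0.680583, PV = 1.905633
  t = 6.0000: CF_t = 2.800000, DF = 0.630170, PV = 1.764475
  t = 7.0000: CF_t = 2.800000, DF = 0.583490, PV = 1.633773
  t = 8.0000: CF_t = 2.800000, DF = 0.540269, PV = 1.512753
  t = 9.0000: CF_t = 2.800000, DF = 0.500249, PV = 1.400697
  t = 10.0000: CF_t = 102.800000, DF = 0.463193, PV = 47.616291
Price P = sum_t PV_t = 65.107577
Convexity numerator sum_t t*(t + 1/m) * CF_t / (1+y/m)^(m*t + 2):
  t = 1.0000: term = 4.445461
  t = 2.0000: term = 12.348502
  t = 3.0000: term = 22.867595
  t = 4.0000: term = 35.289499
  t = 5.0000: term = 49.013193
  t = 6.0000: term = 63.535621
  t = 7.0000: term = 78.439038
  t = 8.0000: term = 93.379807
  t = 9.0000: term = 108.078481
  t = 10.0000: term = 4490.562383
Convexity = (1/P) * sum = 4957.959579 / 65.107577 = 76.150270

Answer: Convexity = 76.1503


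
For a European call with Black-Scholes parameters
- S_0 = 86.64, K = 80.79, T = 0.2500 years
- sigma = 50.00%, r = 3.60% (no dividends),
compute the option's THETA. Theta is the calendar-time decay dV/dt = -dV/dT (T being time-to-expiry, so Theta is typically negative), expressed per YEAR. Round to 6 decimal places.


d1 = 0.4406336288; d2 = 0.1906336288
phi(d1) = 0.3620338618; exp(-qT) = 1.0000000000; exp(-rT) = 0.9910403788
Theta = -S*exp(-qT)*phi(d1)*sigma/(2*sqrt(T)) - r*K*exp(-rT)*N(d2) + q*S*exp(-qT)*N(d1)
N(d1) = 0.6702608734; N(d2) = 0.5755936793; sqrt(T) = 0.5000000000
Term 1 = -86.6400 * 1.0000000000 * 0.3620338618 * 0.5000 / (2 * 0.5000000000) = -15.6833068932
Term 2 = -0.0360 * 80.7900 * 0.9910403788 * 0.5755936793 = -1.6590805608
Term 3 = 0 (no dividend yield, q = 0)
Theta = -15.6833068932 + (-1.6590805608) + (0.0000000000) = -17.342387

Answer: Theta = -17.342387


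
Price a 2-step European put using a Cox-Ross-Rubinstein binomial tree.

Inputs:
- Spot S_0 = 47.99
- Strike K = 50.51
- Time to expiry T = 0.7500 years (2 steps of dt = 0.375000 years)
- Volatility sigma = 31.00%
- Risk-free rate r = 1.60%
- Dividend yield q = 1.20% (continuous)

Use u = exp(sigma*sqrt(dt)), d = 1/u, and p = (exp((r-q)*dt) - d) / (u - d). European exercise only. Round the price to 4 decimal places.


dt = T/N = 0.375000
u = exp(sigma*sqrt(dt)) = 1.209051; d = 1/u = 0.827095
p = (exp((r-q)*dt) - d) / (u - d) = 0.456613
Discount per step: exp(-r*dt) = 0.994018
Stock lattice S(k, i) with i counting down-moves:
  k=0: S(0,0) = 47.9900
  k=1: S(1,0) = 58.0223; S(1,1) = 39.6923
  k=2: S(2,0) = 70.1519; S(2,1) = 47.9900; S(2,2) = 32.8293
Terminal payoffs V(N, i) = max(K - S_T, 0):
  V(2,0) = 0.000000; V(2,1) = 2.520000; V(2,2) = 17.680689
Backward induction: V(k, i) = exp(-r*dt) * [p * V(k+1, i) + (1-p) * V(k+1, i+1)].
  V(1,0) = exp(-r*dt) * [p*0.000000 + (1-p)*2.520000] = 1.361143
  V(1,1) = exp(-r*dt) * [p*2.520000 + (1-p)*17.680689] = 10.693762
  V(0,0) = exp(-r*dt) * [p*1.361143 + (1-p)*10.693762] = 6.393886

Answer: Price = V(0,0) = 6.3939


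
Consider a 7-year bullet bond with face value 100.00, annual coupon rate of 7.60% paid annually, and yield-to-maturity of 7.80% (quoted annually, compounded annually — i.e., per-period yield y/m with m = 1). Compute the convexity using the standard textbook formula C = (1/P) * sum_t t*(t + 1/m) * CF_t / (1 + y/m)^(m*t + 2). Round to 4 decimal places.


Answer: Convexity = 36.1815

Derivation:
Coupon per period c = face * coupon_rate / m = 7.600000
Periods per year m = 1; per-period yield y/m = 0.078000
Number of cashflows N = 7
Cashflows (t years, CF_t, discount factor 1/(1+y/m)^(m*t), PV):
  t = 1.0000: CF_t = 7.600000, DF = 0.927644, PV = 7.050093
  t = 2.0000: CF_t = 7.600000, DF = 0.860523, PV = 6.539975
  t = 3.0000: CF_t = 7.600000, DF = 0.798259, PV = 6.066767
  t = 4.0000: CF_t = 7.600000, DF = 0.740500, PV = 5.627799
  t = 5.0000: CF_t = 7.600000, DF = 0.686920, PV = 5.220592
  t = 6.0000: CF_t = 7.600000, DF = 0.637217, PV = 4.842850
  t = 7.0000: CF_t = 107.600000, DF = 0.591111, PV = 63.603490
Price P = sum_t PV_t = 98.951565
Convexity numerator sum_t t*(t + 1/m) * CF_t / (1+y/m)^(m*t + 2):
  t = 1.0000: term = 12.133534
  t = 2.0000: term = 33.766792
  t = 3.0000: term = 62.647109
  t = 4.0000: term = 96.857002
  t = 5.0000: term = 134.773194
  t = 6.0000: term = 175.030122
  t = 7.0000: term = 3065.006859
Convexity = (1/P) * sum = 3580.214611 / 98.951565 = 36.181485


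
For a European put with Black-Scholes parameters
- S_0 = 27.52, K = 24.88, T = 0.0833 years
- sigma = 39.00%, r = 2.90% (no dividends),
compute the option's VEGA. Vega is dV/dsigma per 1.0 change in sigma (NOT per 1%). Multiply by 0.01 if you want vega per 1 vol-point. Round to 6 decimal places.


d1 = 0.9736908958; d2 = 0.8611301122
phi(d1) = 0.2483352792; exp(-qT) = 1.0000000000; exp(-rT) = 0.9975872155
Vega = S * exp(-qT) * phi(d1) * sqrt(T) = 27.5200 * 1.0000000000 * 0.2483352792 * 0.2886173938 = 1.972465

Answer: Vega = 1.972465


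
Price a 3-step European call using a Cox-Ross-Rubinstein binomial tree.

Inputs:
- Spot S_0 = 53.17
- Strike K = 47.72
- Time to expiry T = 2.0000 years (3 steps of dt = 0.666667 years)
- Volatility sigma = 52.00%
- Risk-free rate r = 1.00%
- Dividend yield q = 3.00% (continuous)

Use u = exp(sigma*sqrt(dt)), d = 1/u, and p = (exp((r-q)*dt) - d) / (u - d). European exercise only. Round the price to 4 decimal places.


dt = T/N = 0.666667
u = exp(sigma*sqrt(dt)) = 1.528945; d = 1/u = 0.654046
p = (exp((r-q)*dt) - d) / (u - d) = 0.380283
Discount per step: exp(-r*dt) = 0.993356
Stock lattice S(k, i) with i counting down-moves:
  k=0: S(0,0) = 53.1700
  k=1: S(1,0) = 81.2940; S(1,1) = 34.7756
  k=2: S(2,0) = 124.2941; S(2,1) = 53.1700; S(2,2) = 22.7448
  k=3: S(3,0) = 190.0389; S(3,1) = 81.2940; S(3,2) = 34.7756; S(3,3) = 14.8762
Terminal payoffs V(N, i) = max(S_T - K, 0):
  V(3,0) = 142.318939; V(3,1) = 33.574027; V(3,2) = 0.000000; V(3,3) = 0.000000
Backward induction: V(k, i) = exp(-r*dt) * [p * V(k+1, i) + (1-p) * V(k+1, i+1)].
  V(2,0) = exp(-r*dt) * [p*142.318939 + (1-p)*33.574027] = 74.430016
  V(2,1) = exp(-r*dt) * [p*33.574027 + (1-p)*0.000000] = 12.682799
  V(2,2) = exp(-r*dt) * [p*0.000000 + (1-p)*0.000000] = 0.000000
  V(1,0) = exp(-r*dt) * [p*74.430016 + (1-p)*12.682799] = 35.923926
  V(1,1) = exp(-r*dt) * [p*12.682799 + (1-p)*0.000000] = 4.791007
  V(0,0) = exp(-r*dt) * [p*35.923926 + (1-p)*4.791007] = 16.519828

Answer: Price = V(0,0) = 16.5198


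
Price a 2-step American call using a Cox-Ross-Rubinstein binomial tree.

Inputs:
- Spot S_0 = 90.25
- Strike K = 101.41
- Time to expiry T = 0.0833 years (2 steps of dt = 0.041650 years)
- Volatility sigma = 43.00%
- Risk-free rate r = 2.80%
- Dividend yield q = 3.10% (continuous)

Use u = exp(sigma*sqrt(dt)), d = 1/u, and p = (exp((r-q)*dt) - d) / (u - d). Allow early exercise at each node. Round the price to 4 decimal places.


dt = T/N = 0.041650
u = exp(sigma*sqrt(dt)) = 1.091722; d = 1/u = 0.915985
p = (exp((r-q)*dt) - d) / (u - d) = 0.477364
Discount per step: exp(-r*dt) = 0.998834
Stock lattice S(k, i) with i counting down-moves:
  k=0: S(0,0) = 90.2500
  k=1: S(1,0) = 98.5279; S(1,1) = 82.6676
  k=2: S(2,0) = 107.5650; S(2,1) = 90.2500; S(2,2) = 75.7222
Terminal payoffs V(N, i) = max(S_T - K, 0):
  V(2,0) = 6.154993; V(2,1) = 0.000000; V(2,2) = 0.000000
Backward induction: V(k, i) = exp(-r*dt) * [p * V(k+1, i) + (1-p) * V(k+1, i+1)]; then take max(V_cont, immediate exercise) for American.
  V(1,0) = exp(-r*dt) * [p*6.154993 + (1-p)*0.000000] = 2.934748; exercise = 0.000000; V(1,0) = max -> 2.934748
  V(1,1) = exp(-r*dt) * [p*0.000000 + (1-p)*0.000000] = 0.000000; exercise = 0.000000; V(1,1) = max -> 0.000000
  V(0,0) = exp(-r*dt) * [p*2.934748 + (1-p)*0.000000] = 1.399311; exercise = 0.000000; V(0,0) = max -> 1.399311

Answer: Price = V(0,0) = 1.3993


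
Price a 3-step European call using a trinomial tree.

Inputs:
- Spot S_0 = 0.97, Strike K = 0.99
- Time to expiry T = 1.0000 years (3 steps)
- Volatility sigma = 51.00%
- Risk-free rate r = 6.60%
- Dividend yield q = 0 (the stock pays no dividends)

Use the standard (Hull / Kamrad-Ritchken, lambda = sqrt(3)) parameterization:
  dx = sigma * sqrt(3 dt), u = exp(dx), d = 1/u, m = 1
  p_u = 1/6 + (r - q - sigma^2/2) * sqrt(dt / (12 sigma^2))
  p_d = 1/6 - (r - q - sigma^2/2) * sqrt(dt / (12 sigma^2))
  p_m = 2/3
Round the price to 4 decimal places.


dt = T/N = 0.333333; dx = sigma*sqrt(3*dt) = 0.510000
u = exp(dx) = 1.665291; d = 1/u = 0.600496
p_u = 0.145735, p_m = 0.666667, p_d = 0.187598
Discount per step: exp(-r*dt) = 0.978240
Stock lattice S(k, j) with j the centered position index:
  k=0: S(0,+0) = 0.9700
  k=1: S(1,-1) = 0.5825; S(1,+0) = 0.9700; S(1,+1) = 1.6153
  k=2: S(2,-2) = 0.3498; S(2,-1) = 0.5825; S(2,+0) = 0.9700; S(2,+1) = 1.6153; S(2,+2) = 2.6900
  k=3: S(3,-3) = 0.2100; S(3,-2) = 0.3498; S(3,-1) = 0.5825; S(3,+0) = 0.9700; S(3,+1) = 1.6153; S(3,+2) = 2.6900; S(3,+3) = 4.4796
Terminal payoffs V(N, j) = max(S_T - K, 0):
  V(3,-3) = 0.000000; V(3,-2) = 0.000000; V(3,-1) = 0.000000; V(3,+0) = 0.000000; V(3,+1) = 0.625332; V(3,+2) = 1.699999; V(3,+3) = 3.489632
Backward induction: V(k, j) = exp(-r*dt) * [p_u * V(k+1, j+1) + p_m * V(k+1, j) + p_d * V(k+1, j-1)]
  V(2,-2) = exp(-r*dt) * [p_u*0.000000 + p_m*0.000000 + p_d*0.000000] = 0.000000
  V(2,-1) = exp(-r*dt) * [p_u*0.000000 + p_m*0.000000 + p_d*0.000000] = 0.000000
  V(2,+0) = exp(-r*dt) * [p_u*0.625332 + p_m*0.000000 + p_d*0.000000] = 0.089150
  V(2,+1) = exp(-r*dt) * [p_u*1.699999 + p_m*0.625332 + p_d*0.000000] = 0.650176
  V(2,+2) = exp(-r*dt) * [p_u*3.489632 + p_m*1.699999 + p_d*0.625332] = 1.720926
  V(1,-1) = exp(-r*dt) * [p_u*0.089150 + p_m*0.000000 + p_d*0.000000] = 0.012710
  V(1,+0) = exp(-r*dt) * [p_u*0.650176 + p_m*0.089150 + p_d*0.000000] = 0.150832
  V(1,+1) = exp(-r*dt) * [p_u*1.720926 + p_m*0.650176 + p_d*0.089150] = 0.685722
  V(0,+0) = exp(-r*dt) * [p_u*0.685722 + p_m*0.150832 + p_d*0.012710] = 0.198458

Answer: Price = V(0,0) = 0.1985


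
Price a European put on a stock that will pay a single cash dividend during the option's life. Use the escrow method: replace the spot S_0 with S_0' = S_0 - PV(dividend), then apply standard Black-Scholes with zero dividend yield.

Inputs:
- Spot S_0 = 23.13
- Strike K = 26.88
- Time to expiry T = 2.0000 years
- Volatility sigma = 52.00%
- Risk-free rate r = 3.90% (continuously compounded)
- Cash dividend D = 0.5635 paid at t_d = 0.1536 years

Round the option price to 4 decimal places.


Answer: Price = 8.0070

Derivation:
PV(D) = D * exp(-r * t_d) = 0.5635 * 0.99402751 = 0.56013450
S_0' = S_0 - PV(D) = 23.1300 - 0.56013450 = 22.56986550
d1 = (ln(S_0'/K) + (r + sigma^2/2)*T) / (sigma*sqrt(T)) = 0.23610991
d2 = d1 - sigma*sqrt(T) = -0.49928114
exp(-rT) = 0.92496443
N(-d1) = 0.40667369; N(-d2) = 0.69120933
P = K * exp(-rT) * N(-d2) - S_0' * N(-d1) = 26.8800 * 0.92496443 * 0.69120933 - 22.56986550 * 0.40667369 = 8.0070


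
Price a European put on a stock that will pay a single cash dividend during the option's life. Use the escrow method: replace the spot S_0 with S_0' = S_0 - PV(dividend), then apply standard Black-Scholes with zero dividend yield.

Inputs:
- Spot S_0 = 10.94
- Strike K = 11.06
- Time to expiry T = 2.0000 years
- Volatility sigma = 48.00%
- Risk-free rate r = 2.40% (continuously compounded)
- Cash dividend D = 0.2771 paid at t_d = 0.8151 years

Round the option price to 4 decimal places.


Answer: Price = 2.7549

Derivation:
PV(D) = D * exp(-r * t_d) = 0.2771 * 0.98062770 = 0.27173194
S_0' = S_0 - PV(D) = 10.9400 - 0.27173194 = 10.66826806
d1 = (ln(S_0'/K) + (r + sigma^2/2)*T) / (sigma*sqrt(T)) = 0.35699868
d2 = d1 - sigma*sqrt(T) = -0.32182383
exp(-rT) = 0.95313379
N(-d1) = 0.36054640; N(-d2) = 0.62620692
P = K * exp(-rT) * N(-d2) - S_0' * N(-d1) = 11.0600 * 0.95313379 * 0.62620692 - 10.66826806 * 0.36054640 = 2.7549
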